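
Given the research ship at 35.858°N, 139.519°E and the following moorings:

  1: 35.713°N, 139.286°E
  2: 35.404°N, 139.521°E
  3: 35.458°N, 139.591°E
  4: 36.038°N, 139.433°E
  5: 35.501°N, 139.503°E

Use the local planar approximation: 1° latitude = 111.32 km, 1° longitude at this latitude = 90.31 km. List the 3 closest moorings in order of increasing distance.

Distances from 35.858°N, 139.519°E:
1: √((-0.145·111.32)² + (-0.233·90.31)²) = √(260.54479 + 442.77544) = 26.520 km
2: √((-0.454·111.32)² + (0.002·90.31)²) = √(2554.21882 + 0.03262) = 50.540 km
3: √((-0.400·111.32)² + (0.072·90.31)²) = √(1982.74278 + 42.28017) = 45.000 km
4: √((0.180·111.32)² + (-0.086·90.31)²) = √(401.50541 + 60.32101) = 21.490 km
5: √((-0.357·111.32)² + (-0.016·90.31)²) = √(1579.36616 + 2.08791) = 39.768 km
Sorted: 4 (21.490 km) < 1 (26.520 km) < 5 (39.768 km) < 3 (45.000 km) < 2 (50.540 km)

4, 1, 5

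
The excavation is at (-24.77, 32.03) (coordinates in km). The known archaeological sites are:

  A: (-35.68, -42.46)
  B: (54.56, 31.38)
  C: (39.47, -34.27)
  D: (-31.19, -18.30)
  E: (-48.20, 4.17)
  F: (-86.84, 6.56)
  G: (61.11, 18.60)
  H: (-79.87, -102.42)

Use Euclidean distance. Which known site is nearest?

E

Distances from (-24.77, 32.03):
A: √((-10.91)² + (-74.49)²) = √(119.0281 + 5548.7601) = 75.28 km
B: √((79.33)² + (-0.65)²) = √(6293.2489 + 0.4225) = 79.33 km
C: √((64.24)² + (-66.30)²) = √(4126.7776 + 4395.6900) = 92.32 km
D: √((-6.42)² + (-50.33)²) = √(41.2164 + 2533.1089) = 50.74 km
E: √((-23.43)² + (-27.86)²) = √(548.9649 + 776.1796) = 36.40 km
F: √((-62.07)² + (-25.47)²) = √(3852.6849 + 648.7209) = 67.09 km
G: √((85.88)² + (-13.43)²) = √(7375.3744 + 180.3649) = 86.92 km
H: √((-55.10)² + (-134.45)²) = √(3036.0100 + 18076.8025) = 145.30 km
Minimum: E at 36.40 km.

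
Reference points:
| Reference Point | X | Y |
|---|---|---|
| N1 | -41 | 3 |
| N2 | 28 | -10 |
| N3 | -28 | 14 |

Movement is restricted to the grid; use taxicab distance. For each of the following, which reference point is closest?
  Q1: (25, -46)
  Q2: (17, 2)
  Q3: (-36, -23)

Q1 at (25, -46):
  N1: |-66| + |49| = 66 + 49 = 115
  N2: |3| + |36| = 3 + 36 = 39
  N3: |-53| + |60| = 53 + 60 = 113
  → nearest: N2 (39)
Q2 at (17, 2):
  N1: |-58| + |1| = 58 + 1 = 59
  N2: |11| + |-12| = 11 + 12 = 23
  N3: |-45| + |12| = 45 + 12 = 57
  → nearest: N2 (23)
Q3 at (-36, -23):
  N1: |-5| + |26| = 5 + 26 = 31
  N2: |64| + |13| = 64 + 13 = 77
  N3: |8| + |37| = 8 + 37 = 45
  → nearest: N1 (31)

Q1→N2; Q2→N2; Q3→N1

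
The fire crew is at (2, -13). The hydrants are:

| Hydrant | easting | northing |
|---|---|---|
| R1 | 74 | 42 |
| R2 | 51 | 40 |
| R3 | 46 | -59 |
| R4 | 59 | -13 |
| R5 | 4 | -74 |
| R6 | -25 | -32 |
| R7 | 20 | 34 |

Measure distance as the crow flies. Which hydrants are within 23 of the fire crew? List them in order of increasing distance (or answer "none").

none

Distances from (2, -13):
R1: 90.6
R2: 72.2
R3: 63.7
R4: 57.0
R5: 61.0
R6: 33.0
R7: 50.3
Threshold 23: none within range.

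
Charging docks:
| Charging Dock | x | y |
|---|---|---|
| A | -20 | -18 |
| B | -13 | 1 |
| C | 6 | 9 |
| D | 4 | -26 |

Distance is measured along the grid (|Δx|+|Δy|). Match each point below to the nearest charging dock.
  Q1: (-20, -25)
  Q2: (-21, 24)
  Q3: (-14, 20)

Q1 at (-20, -25):
  A: 7
  B: 33
  C: 60
  D: 25
  → nearest: A (7)
Q2 at (-21, 24):
  A: 43
  B: 31
  C: 42
  D: 75
  → nearest: B (31)
Q3 at (-14, 20):
  A: 44
  B: 20
  C: 31
  D: 64
  → nearest: B (20)

Q1→A; Q2→B; Q3→B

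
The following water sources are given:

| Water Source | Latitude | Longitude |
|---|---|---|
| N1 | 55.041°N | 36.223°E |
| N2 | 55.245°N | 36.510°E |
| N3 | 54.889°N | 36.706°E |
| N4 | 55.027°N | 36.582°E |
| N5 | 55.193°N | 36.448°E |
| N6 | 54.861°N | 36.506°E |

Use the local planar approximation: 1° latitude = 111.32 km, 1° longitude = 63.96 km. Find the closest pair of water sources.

N2 and N5

Pairwise distances:
N1–N2: √((0.204·111.32)² + (0.287·63.96)²) = √(515.71140 + 336.96183) = 29.201 km
N1–N3: √((-0.152·111.32)² + (0.483·63.96)²) = √(286.30806 + 954.35768) = 35.223 km
N1–N4: √((-0.014·111.32)² + (0.359·63.96)²) = √(2.42886 + 527.23691) = 23.014 km
N1–N5: √((0.152·111.32)² + (0.225·63.96)²) = √(286.30806 + 207.10088) = 22.213 km
N1–N6: √((-0.180·111.32)² + (0.283·63.96)²) = √(401.50541 + 327.63462) = 27.003 km
N2–N3: √((-0.356·111.32)² + (0.196·63.96)²) = √(1570.53056 + 157.15531) = 41.565 km
N2–N4: √((-0.218·111.32)² + (0.072·63.96)²) = √(588.92418 + 21.20713) = 24.701 km
N2–N5: √((-0.052·111.32)² + (-0.062·63.96)²) = √(33.50835 + 15.72535) = 7.017 km
N2–N6: √((-0.384·111.32)² + (-0.004·63.96)²) = √(1827.29575 + 0.06545) = 42.748 km
N3–N4: √((0.138·111.32)² + (-0.124·63.96)²) = √(235.99596 + 62.90140) = 17.289 km
N3–N5: √((0.304·111.32)² + (-0.258·63.96)²) = √(1145.23223 + 272.30544) = 37.650 km
N3–N6: √((-0.028·111.32)² + (-0.200·63.96)²) = √(9.71544 + 163.63526) = 13.166 km
N4–N5: √((0.166·111.32)² + (-0.134·63.96)²) = √(341.47788 + 73.45587) = 20.370 km
N4–N6: √((-0.166·111.32)² + (-0.076·63.96)²) = √(341.47788 + 23.62893) = 19.108 km
N5–N6: √((-0.332·111.32)² + (0.058·63.96)²) = √(1365.91150 + 13.76173) = 37.144 km
Closest pair: N2–N5 at 7.017 km.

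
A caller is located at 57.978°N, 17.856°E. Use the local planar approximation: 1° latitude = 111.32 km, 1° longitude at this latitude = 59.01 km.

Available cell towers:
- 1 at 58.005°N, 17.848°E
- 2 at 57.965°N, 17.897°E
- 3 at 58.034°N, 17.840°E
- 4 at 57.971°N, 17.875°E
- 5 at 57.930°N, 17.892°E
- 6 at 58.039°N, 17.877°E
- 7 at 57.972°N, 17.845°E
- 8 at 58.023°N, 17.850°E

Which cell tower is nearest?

Distances from 57.978°N, 17.856°E:
1: 3.042 km
2: 2.819 km
3: 6.305 km
4: 1.365 km
5: 5.750 km
6: 6.903 km
7: 0.931 km
8: 5.022 km
Minimum: 7 at 0.931 km.

7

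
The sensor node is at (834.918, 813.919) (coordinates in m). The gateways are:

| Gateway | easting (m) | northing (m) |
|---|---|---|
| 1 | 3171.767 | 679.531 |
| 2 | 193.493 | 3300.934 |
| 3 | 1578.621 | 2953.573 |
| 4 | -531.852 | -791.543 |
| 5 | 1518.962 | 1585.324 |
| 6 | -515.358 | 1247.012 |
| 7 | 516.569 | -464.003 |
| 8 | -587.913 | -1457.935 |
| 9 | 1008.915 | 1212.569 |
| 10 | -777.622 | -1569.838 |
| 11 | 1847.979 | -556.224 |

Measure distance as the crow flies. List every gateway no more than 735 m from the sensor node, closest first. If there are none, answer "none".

Distances from (834.918, 813.919):
1: √((2336.849)² + (-134.388)²) = √(5460863.24880 + 18060.13454) = 2340.710 m
2: √((-641.425)² + (2487.015)²) = √(411426.03062 + 6185243.61023) = 2568.398 m
3: √((743.703)² + (2139.654)²) = √(553094.15221 + 4578119.23972) = 2265.218 m
4: √((-1366.770)² + (-1605.462)²) = √(1868060.23290 + 2577508.23344) = 2108.452 m
5: √((684.044)² + (771.405)²) = √(467916.19394 + 595065.67403) = 1031.010 m
6: √((-1350.276)² + (433.093)²) = √(1823245.27618 + 187569.54665) = 1418.032 m
7: √((-318.349)² + (-1277.922)²) = √(101346.08580 + 1633084.63808) = 1316.978 m
8: √((-1422.831)² + (-2271.854)²) = √(2024448.05456 + 5161320.59732) = 2680.628 m
9: √((173.997)² + (398.650)²) = √(30274.95601 + 158921.82250) = 434.968 m
10: √((-1612.540)² + (-2383.757)²) = √(2600285.25160 + 5682297.43505) = 2877.948 m
11: √((1013.061)² + (-1370.143)²) = √(1026292.58972 + 1877291.84045) = 1703.991 m
Threshold 735 m: 9 (434.968 m) is within range.

9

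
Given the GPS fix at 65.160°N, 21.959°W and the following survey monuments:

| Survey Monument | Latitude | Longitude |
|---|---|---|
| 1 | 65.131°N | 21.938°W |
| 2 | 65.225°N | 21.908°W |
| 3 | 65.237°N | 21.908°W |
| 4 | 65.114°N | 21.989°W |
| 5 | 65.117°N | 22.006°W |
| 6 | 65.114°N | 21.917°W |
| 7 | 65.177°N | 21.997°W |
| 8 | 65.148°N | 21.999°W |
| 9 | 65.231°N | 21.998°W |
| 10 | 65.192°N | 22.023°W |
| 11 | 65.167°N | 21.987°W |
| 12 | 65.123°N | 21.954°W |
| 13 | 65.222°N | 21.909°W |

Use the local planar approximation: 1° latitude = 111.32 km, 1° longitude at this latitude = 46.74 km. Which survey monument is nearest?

Distances from 65.160°N, 21.959°W:
1: √((-0.029·111.32)² + (0.021·46.74)²) = √(10.42179 + 0.96342) = 3.374 km
2: √((0.065·111.32)² + (0.051·46.74)²) = √(52.35680 + 5.68222) = 7.618 km
3: √((0.077·111.32)² + (0.051·46.74)²) = √(73.47301 + 5.68222) = 8.897 km
4: √((-0.046·111.32)² + (-0.030·46.74)²) = √(26.22177 + 1.96616) = 5.309 km
5: √((-0.043·111.32)² + (-0.047·46.74)²) = √(22.91307 + 4.82584) = 5.267 km
6: √((-0.046·111.32)² + (0.042·46.74)²) = √(26.22177 + 3.85368) = 5.484 km
7: √((0.017·111.32)² + (-0.038·46.74)²) = √(3.58133 + 3.15460) = 2.595 km
8: √((-0.012·111.32)² + (-0.040·46.74)²) = √(1.78447 + 3.49540) = 2.298 km
9: √((0.071·111.32)² + (-0.039·46.74)²) = √(62.46879 + 3.32282) = 8.111 km
10: √((0.032·111.32)² + (-0.064·46.74)²) = √(12.68955 + 8.94823) = 4.652 km
11: √((0.007·111.32)² + (-0.028·46.74)²) = √(0.60721 + 1.71275) = 1.523 km
12: √((-0.037·111.32)² + (0.005·46.74)²) = √(16.96484 + 0.05462) = 4.125 km
13: √((0.062·111.32)² + (0.050·46.74)²) = √(47.63540 + 5.46157) = 7.287 km
Minimum: 11 at 1.523 km.

11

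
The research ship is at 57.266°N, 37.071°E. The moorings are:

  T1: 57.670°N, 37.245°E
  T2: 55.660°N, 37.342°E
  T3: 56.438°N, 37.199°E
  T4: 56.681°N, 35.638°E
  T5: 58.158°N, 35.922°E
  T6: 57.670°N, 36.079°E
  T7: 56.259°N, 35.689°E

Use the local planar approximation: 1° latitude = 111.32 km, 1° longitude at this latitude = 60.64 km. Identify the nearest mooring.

Distances from 57.266°N, 37.071°E:
T1: √((0.404·111.32)² + (0.174·60.64)²) = √(2022.59591 + 111.33120) = 46.194 km
T2: √((-1.606·111.32)² + (0.271·60.64)²) = √(31962.25980 + 270.05795) = 179.534 km
T3: √((-0.828·111.32)² + (0.128·60.64)²) = √(8495.85456 + 60.24740) = 92.499 km
T4: √((-0.585·111.32)² + (-1.433·60.64)²) = √(4240.90093 + 7551.10946) = 108.591 km
T5: √((0.892·111.32)² + (-1.149·60.64)²) = √(9859.98159 + 4854.65579) = 121.304 km
T6: √((0.404·111.32)² + (-0.992·60.64)²) = √(2022.59591 + 3618.60959) = 75.108 km
T7: √((-1.007·111.32)² + (-1.382·60.64)²) = √(12566.23961 + 7023.19087) = 139.962 km
Minimum: T1 at 46.194 km.

T1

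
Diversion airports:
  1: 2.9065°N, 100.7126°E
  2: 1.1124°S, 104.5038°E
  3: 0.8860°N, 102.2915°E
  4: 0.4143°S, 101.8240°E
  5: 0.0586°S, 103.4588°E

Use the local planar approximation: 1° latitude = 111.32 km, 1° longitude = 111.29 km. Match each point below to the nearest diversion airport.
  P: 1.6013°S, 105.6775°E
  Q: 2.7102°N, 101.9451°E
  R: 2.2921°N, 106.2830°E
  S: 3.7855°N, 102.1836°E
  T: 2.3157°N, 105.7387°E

P at 1.6013°S, 105.6775°E:
  1: 746.4021 km
  2: 141.5057 km
  3: 467.6166 km
  4: 448.7512 km
  5: 300.7680 km
  → nearest: 2 (141.5057 km)
Q at 2.7102°N, 101.9451°E:
  1: 138.8947 km
  2: 512.0198 km
  3: 206.6968 km
  4: 348.0803 km
  5: 351.2548 km
  → nearest: 1 (138.8947 km)
R at 2.2921°N, 106.2830°E:
  1: 623.6913 km
  2: 427.5973 km
  3: 470.9850 km
  4: 580.5374 km
  5: 408.9794 km
  → nearest: 5 (408.9794 km)
S at 3.7855°N, 102.1836°E:
  1: 190.7219 km
  2: 603.2871 km
  3: 322.9956 km
  4: 469.2315 km
  5: 450.8441 km
  → nearest: 1 (190.7219 km)
T at 2.3157°N, 105.7387°E:
  1: 563.2078 km
  2: 405.6087 km
  3: 415.3419 km
  4: 531.1903 km
  5: 366.3839 km
  → nearest: 5 (366.3839 km)

P→2; Q→1; R→5; S→1; T→5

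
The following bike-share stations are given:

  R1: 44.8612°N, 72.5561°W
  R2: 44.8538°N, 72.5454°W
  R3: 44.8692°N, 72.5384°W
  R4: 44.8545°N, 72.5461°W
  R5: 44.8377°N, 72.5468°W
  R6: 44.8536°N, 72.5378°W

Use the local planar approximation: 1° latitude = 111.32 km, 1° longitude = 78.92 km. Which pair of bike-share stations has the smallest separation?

Pairwise distances:
R2–R4: 0.0955 km
R2–R6: 0.6002 km
R4–R6: 0.6627 km
R1–R4: 1.0859 km
R1–R2: 1.1797 km
R1–R3: 1.6566 km
R1–R6: 1.6738 km
R3–R6: 1.7372 km
R3–R4: 1.7456 km
R2–R5: 1.7957 km
R2–R3: 1.8011 km
R4–R5: 1.8710 km
R5–R6: 1.9072 km
R1–R5: 2.7170 km
R3–R5: 3.5687 km
Closest pair: R2–R4 at 0.0955 km.

R2 and R4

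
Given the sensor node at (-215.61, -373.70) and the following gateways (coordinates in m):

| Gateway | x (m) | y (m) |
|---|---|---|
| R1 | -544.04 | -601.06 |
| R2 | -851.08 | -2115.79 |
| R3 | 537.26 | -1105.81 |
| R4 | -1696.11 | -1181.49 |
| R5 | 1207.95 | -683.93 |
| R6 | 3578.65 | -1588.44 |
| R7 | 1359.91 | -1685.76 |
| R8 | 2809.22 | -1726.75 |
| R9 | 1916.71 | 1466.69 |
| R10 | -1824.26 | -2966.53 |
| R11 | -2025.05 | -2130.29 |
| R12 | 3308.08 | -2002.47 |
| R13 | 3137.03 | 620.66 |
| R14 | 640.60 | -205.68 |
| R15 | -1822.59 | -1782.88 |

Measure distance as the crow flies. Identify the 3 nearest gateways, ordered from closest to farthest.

R1, R14, R3

Distances from (-215.61, -373.70):
R1: 399.45 m
R2: 1854.37 m
R3: 1050.14 m
R4: 1686.54 m
R5: 1456.97 m
R6: 3983.97 m
R7: 2050.31 m
R8: 3313.66 m
R9: 2816.70 m
R10: 3051.31 m
R11: 2521.84 m
R12: 3881.92 m
R13: 3496.99 m
R14: 872.54 m
R15: 2137.33 m
Sorted: R1 (399.45 m) < R14 (872.54 m) < R3 (1050.14 m) < R5 (1456.97 m) < R4 (1686.54 m) < …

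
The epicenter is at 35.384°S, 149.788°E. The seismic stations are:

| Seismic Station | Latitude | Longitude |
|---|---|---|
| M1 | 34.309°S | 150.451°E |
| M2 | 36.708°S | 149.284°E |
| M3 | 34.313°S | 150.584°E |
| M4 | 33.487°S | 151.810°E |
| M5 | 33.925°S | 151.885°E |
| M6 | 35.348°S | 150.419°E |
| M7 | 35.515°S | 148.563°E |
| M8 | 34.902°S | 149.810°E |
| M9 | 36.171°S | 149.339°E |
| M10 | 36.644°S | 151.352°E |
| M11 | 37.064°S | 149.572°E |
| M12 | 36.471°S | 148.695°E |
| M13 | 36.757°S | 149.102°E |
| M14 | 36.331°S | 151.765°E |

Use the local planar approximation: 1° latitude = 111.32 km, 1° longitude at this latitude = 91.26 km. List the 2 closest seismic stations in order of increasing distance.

M8, M6

Distances from 35.384°S, 149.788°E:
M1: √((1.075·111.32)² + (0.663·91.26)²) = √(14320.66956 + 3660.90101) = 134.095 km
M2: √((-1.324·111.32)² + (-0.504·91.26)²) = √(21723.12822 + 2115.54370) = 154.398 km
M3: √((1.071·111.32)² + (0.796·91.26)²) = √(14214.29541 + 5276.99964) = 139.611 km
M4: √((1.897·111.32)² + (2.022·91.26)²) = √(44594.47517 + 34050.47945) = 280.437 km
M5: √((1.459·111.32)² + (2.097·91.26)²) = √(26378.91808 + 36623.32659) = 251.002 km
M6: √((0.036·111.32)² + (0.631·91.26)²) = √(16.06022 + 3316.03914) = 57.724 km
M7: √((-0.131·111.32)² + (-1.225·91.26)²) = √(212.66156 + 12497.78664) = 112.741 km
M8: √((0.482·111.32)² + (0.022·91.26)²) = √(2878.99209 + 4.03094) = 53.694 km
M9: √((-0.787·111.32)² + (-0.449·91.26)²) = √(7675.30885 + 1679.01127) = 96.718 km
M10: √((-1.260·111.32)² + (1.564·91.26)²) = √(19673.76527 + 20372.03559) = 200.114 km
M11: √((-1.680·111.32)² + (-0.216·91.26)²) = √(34975.58271 + 388.56925) = 188.054 km
M12: √((-1.087·111.32)² + (-1.093·91.26)²) = √(14642.17130 + 9949.49992) = 156.817 km
M13: √((-1.373·111.32)² + (-0.686·91.26)²) = √(23360.78701 + 3919.30589) = 165.167 km
M14: √((-0.947·111.32)² + (1.977·91.26)²) = √(11113.38483 + 32551.74446) = 208.962 km
Sorted: M8 (53.694 km) < M6 (57.724 km) < M9 (96.718 km) < M7 (112.741 km) < …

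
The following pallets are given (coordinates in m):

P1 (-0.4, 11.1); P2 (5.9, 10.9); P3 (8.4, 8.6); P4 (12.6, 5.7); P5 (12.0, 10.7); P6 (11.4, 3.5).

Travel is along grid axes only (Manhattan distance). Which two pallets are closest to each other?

Pairwise distances:
P1–P2: 6.5 m
P1–P3: 11.3 m
P1–P4: 18.4 m
P1–P5: 12.8 m
P1–P6: 19.4 m
P2–P3: 4.8 m
P2–P4: 11.9 m
P2–P5: 6.3 m
P2–P6: 12.9 m
P3–P4: 7.1 m
P3–P5: 5.7 m
P3–P6: 8.1 m
P4–P5: 5.6 m
P4–P6: 3.4 m
P5–P6: 7.8 m
Closest pair: P4–P6 at 3.4 m.

P4 and P6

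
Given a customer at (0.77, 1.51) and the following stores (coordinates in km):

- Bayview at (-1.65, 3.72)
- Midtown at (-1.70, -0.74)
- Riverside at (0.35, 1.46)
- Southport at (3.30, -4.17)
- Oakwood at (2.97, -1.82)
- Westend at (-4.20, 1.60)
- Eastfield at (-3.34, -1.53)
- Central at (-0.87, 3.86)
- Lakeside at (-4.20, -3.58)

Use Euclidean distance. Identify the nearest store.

Riverside

Distances from (0.77, 1.51):
Bayview: √((-2.42)² + (2.21)²) = √(5.8564 + 4.8841) = 3.28 km
Midtown: √((-2.47)² + (-2.25)²) = √(6.1009 + 5.0625) = 3.34 km
Riverside: √((-0.42)² + (-0.05)²) = √(0.1764 + 0.0025) = 0.42 km
Southport: √((2.53)² + (-5.68)²) = √(6.4009 + 32.2624) = 6.22 km
Oakwood: √((2.20)² + (-3.33)²) = √(4.8400 + 11.0889) = 3.99 km
Westend: √((-4.97)² + (0.09)²) = √(24.7009 + 0.0081) = 4.97 km
Eastfield: √((-4.11)² + (-3.04)²) = √(16.8921 + 9.2416) = 5.11 km
Central: √((-1.64)² + (2.35)²) = √(2.6896 + 5.5225) = 2.87 km
Lakeside: √((-4.97)² + (-5.09)²) = √(24.7009 + 25.9081) = 7.11 km
Minimum: Riverside at 0.42 km.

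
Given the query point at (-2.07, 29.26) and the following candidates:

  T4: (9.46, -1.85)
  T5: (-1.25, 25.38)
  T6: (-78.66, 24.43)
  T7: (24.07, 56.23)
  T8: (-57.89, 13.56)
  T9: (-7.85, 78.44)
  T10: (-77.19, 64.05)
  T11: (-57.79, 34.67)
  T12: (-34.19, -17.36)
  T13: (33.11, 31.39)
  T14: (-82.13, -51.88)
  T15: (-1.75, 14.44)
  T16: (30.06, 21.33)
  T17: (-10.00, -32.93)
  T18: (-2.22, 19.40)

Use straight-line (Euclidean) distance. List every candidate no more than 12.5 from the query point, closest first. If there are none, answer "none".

Distances from (-2.07, 29.26):
T4: 33.18
T5: 3.97
T6: 76.74
T7: 37.56
T8: 57.99
T9: 49.52
T10: 82.79
T11: 55.98
T12: 56.61
T13: 35.24
T14: 113.99
T15: 14.82
T16: 33.09
T17: 62.69
T18: 9.86
Threshold 12.5: T5 (3.97), T18 (9.86) are within range.

T5, T18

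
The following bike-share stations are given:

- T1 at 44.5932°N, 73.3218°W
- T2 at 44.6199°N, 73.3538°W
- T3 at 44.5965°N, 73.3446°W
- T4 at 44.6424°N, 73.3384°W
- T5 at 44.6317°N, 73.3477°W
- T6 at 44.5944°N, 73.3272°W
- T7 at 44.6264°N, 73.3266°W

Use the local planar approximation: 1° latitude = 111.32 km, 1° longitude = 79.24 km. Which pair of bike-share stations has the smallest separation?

Pairwise distances:
T1–T6: √((0.0012·111.32)² + (-0.0054·79.24)²) = √(0.017845 + 0.183095) = 0.4483 km
T3–T6: √((-0.0021·111.32)² + (0.0174·79.24)²) = √(0.054649 + 1.901023) = 1.3985 km
T2–T5: √((0.0118·111.32)² + (0.0061·79.24)²) = √(1.725482 + 0.233641) = 1.3997 km
T4–T5: √((-0.0107·111.32)² + (-0.0093·79.24)²) = √(1.418776 + 0.543069) = 1.4007 km
T5–T7: √((-0.0053·111.32)² + (0.0211·79.24)²) = √(0.348095 + 2.795464) = 1.7730 km
T1–T3: √((0.0033·111.32)² + (-0.0228·79.24)²) = √(0.134950 + 3.264064) = 1.8436 km
T4–T7: √((-0.0160·111.32)² + (0.0118·79.24)²) = √(3.172388 + 0.874285) = 2.0116 km
T2–T7: √((0.0065·111.32)² + (0.0272·79.24)²) = √(0.523568 + 4.645439) = 2.2735 km
T2–T3: √((-0.0234·111.32)² + (0.0092·79.24)²) = √(6.785441 + 0.531453) = 2.7050 km
T2–T4: √((0.0225·111.32)² + (0.0154·79.24)²) = √(6.273522 + 1.489122) = 2.7862 km
T2–T6: √((-0.0255·111.32)² + (0.0266·79.24)²) = √(8.057991 + 4.442753) = 3.5356 km
T6–T7: √((0.0320·111.32)² + (0.0006·79.24)²) = √(12.689554 + 0.002260) = 3.5626 km
T3–T7: √((0.0299·111.32)² + (0.0180·79.24)²) = √(11.078699 + 2.034389) = 3.6212 km
T1–T7: √((0.0332·111.32)² + (-0.0048·79.24)²) = √(13.659115 + 0.144668) = 3.7153 km
T1–T2: √((0.0267·111.32)² + (-0.0320·79.24)²) = √(8.834234 + 6.429673) = 3.9069 km
T3–T5: √((0.0352·111.32)² + (-0.0031·79.24)²) = √(15.354360 + 0.060341) = 3.9262 km
T5–T6: √((-0.0373·111.32)² + (0.0205·79.24)²) = √(17.241064 + 2.638740) = 4.4587 km
T1–T5: √((0.0385·111.32)² + (-0.0259·79.24)²) = √(18.368253 + 4.212001) = 4.7519 km
T3–T4: √((0.0459·111.32)² + (0.0062·79.24)²) = √(26.107890 + 0.241364) = 5.1332 km
T4–T6: √((-0.0480·111.32)² + (0.0112·79.24)²) = √(28.551496 + 0.787635) = 5.4166 km
T1–T4: √((0.0492·111.32)² + (-0.0166·79.24)²) = √(29.996916 + 1.730235) = 5.6327 km
Closest pair: T1–T6 at 0.4483 km.

T1 and T6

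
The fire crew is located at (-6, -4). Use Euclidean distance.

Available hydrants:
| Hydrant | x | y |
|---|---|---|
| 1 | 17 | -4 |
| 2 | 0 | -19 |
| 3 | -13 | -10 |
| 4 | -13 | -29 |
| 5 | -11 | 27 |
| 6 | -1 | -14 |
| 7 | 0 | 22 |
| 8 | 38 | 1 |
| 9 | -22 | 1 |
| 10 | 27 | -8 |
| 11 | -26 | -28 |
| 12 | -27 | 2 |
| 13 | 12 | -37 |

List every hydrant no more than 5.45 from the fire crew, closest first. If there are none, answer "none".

none

Distances from (-6, -4):
1: 23.0
2: 16.2
3: 9.2
4: 26.0
5: 31.4
6: 11.2
7: 26.7
8: 44.3
9: 16.8
10: 33.2
11: 31.2
12: 21.8
13: 37.6
Threshold 5.45: none within range.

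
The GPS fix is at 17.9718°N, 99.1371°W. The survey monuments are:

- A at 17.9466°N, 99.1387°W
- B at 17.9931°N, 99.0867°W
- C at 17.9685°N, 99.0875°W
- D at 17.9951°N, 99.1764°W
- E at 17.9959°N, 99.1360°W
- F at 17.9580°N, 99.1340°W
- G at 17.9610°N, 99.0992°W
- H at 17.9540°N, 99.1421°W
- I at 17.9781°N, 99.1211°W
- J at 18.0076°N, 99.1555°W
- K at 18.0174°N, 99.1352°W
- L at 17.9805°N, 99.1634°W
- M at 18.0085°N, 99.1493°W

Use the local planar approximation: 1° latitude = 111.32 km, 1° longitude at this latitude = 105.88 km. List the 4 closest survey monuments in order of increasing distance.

F, I, H, E

Distances from 17.9718°N, 99.1371°W:
A: √((-0.0252·111.32)² + (-0.0016·105.88)²) = √(7.869506 + 0.028699) = 2.8104 km
B: √((0.0213·111.32)² + (0.0504·105.88)²) = √(5.622191 + 28.476653) = 5.8394 km
C: √((-0.0033·111.32)² + (0.0496·105.88)²) = √(0.134950 + 27.579807) = 5.2645 km
D: √((0.0233·111.32)² + (-0.0393·105.88)²) = √(6.727570 + 17.314620) = 4.9033 km
E: √((0.0241·111.32)² + (0.0011·105.88)²) = √(7.197480 + 0.013565) = 2.6853 km
F: √((-0.0138·111.32)² + (0.0031·105.88)²) = √(2.359960 + 0.107734) = 1.5709 km
G: √((-0.0108·111.32)² + (0.0379·105.88)²) = √(1.445419 + 16.102981) = 4.1891 km
H: √((-0.0178·111.32)² + (-0.0050·105.88)²) = √(3.926326 + 0.280264) = 2.0510 km
I: √((0.0063·111.32)² + (0.0160·105.88)²) = √(0.491844 + 2.869907) = 1.8335 km
J: √((0.0358·111.32)² + (-0.0184·105.88)²) = √(15.882265 + 3.795452) = 4.4360 km
K: √((0.0456·111.32)² + (0.0019·105.88)²) = √(25.767725 + 0.040470) = 5.0802 km
L: √((0.0087·111.32)² + (-0.0263·105.88)²) = √(0.937961 + 7.754242) = 2.9483 km
M: √((0.0367·111.32)² + (-0.0122·105.88)²) = √(16.690853 + 1.668582) = 4.2848 km
Sorted: F (1.5709 km) < I (1.8335 km) < H (2.0510 km) < E (2.6853 km) < A (2.8104 km) < L (2.9483 km) < …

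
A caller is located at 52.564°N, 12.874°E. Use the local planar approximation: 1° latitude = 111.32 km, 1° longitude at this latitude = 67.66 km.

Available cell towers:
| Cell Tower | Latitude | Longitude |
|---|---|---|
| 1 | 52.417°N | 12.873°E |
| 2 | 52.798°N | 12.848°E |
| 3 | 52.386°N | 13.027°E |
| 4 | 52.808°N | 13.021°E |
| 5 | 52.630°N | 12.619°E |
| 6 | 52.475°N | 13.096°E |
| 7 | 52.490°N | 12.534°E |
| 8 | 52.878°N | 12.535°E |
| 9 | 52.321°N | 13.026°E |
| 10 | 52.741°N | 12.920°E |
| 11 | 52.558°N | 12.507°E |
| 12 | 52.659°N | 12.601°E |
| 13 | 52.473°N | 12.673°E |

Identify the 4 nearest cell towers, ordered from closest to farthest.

1, 13, 6, 5

Distances from 52.564°N, 12.874°E:
1: 16.364 km
2: 26.108 km
3: 22.356 km
4: 28.926 km
5: 18.753 km
6: 17.994 km
7: 24.435 km
8: 41.808 km
9: 28.940 km
10: 19.948 km
11: 24.840 km
12: 21.284 km
13: 16.958 km
Sorted: 1 (16.364 km) < 13 (16.958 km) < 6 (17.994 km) < 5 (18.753 km) < 10 (19.948 km) < 12 (21.284 km) < …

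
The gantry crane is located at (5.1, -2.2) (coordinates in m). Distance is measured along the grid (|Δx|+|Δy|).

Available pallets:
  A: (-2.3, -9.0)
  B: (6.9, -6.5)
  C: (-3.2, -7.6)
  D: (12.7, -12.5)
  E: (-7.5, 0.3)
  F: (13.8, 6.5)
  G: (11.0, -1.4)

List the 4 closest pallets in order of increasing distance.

B, G, C, A

Distances from (5.1, -2.2):
A: |-7.4| + |-6.8| = 7.4 + 6.8 = 14.2 m
B: |1.8| + |-4.3| = 1.8 + 4.3 = 6.1 m
C: |-8.3| + |-5.4| = 8.3 + 5.4 = 13.7 m
D: |7.6| + |-10.3| = 7.6 + 10.3 = 17.9 m
E: |-12.6| + |2.5| = 12.6 + 2.5 = 15.1 m
F: |8.7| + |8.7| = 8.7 + 8.7 = 17.4 m
G: |5.9| + |0.8| = 5.9 + 0.8 = 6.7 m
Sorted: B (6.1 m) < G (6.7 m) < C (13.7 m) < A (14.2 m) < E (15.1 m) < F (17.4 m) < …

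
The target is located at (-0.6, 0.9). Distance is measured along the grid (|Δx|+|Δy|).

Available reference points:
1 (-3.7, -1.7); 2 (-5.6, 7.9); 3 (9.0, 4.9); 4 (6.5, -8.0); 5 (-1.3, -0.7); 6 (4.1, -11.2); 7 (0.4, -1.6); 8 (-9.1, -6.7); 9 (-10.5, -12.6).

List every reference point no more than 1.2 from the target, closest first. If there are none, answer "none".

none

Distances from (-0.6, 0.9):
1: |-3.1| + |-2.6| = 3.1 + 2.6 = 5.7
2: |-5.0| + |7.0| = 5.0 + 7.0 = 12.0
3: |9.6| + |4.0| = 9.6 + 4.0 = 13.6
4: |7.1| + |-8.9| = 7.1 + 8.9 = 16.0
5: |-0.7| + |-1.6| = 0.7 + 1.6 = 2.3
6: |4.7| + |-12.1| = 4.7 + 12.1 = 16.8
7: |1.0| + |-2.5| = 1.0 + 2.5 = 3.5
8: |-8.5| + |-7.6| = 8.5 + 7.6 = 16.1
9: |-9.9| + |-13.5| = 9.9 + 13.5 = 23.4
Threshold 1.2: none within range.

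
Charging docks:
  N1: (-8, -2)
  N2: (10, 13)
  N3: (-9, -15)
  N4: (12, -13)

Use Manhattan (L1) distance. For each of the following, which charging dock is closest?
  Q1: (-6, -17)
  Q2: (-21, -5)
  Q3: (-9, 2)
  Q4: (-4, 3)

Q1 at (-6, -17):
  N1: |-2| + |15| = 2 + 15 = 17
  N2: |16| + |30| = 16 + 30 = 46
  N3: |-3| + |2| = 3 + 2 = 5
  N4: |18| + |4| = 18 + 4 = 22
  → nearest: N3 (5)
Q2 at (-21, -5):
  N1: |13| + |3| = 13 + 3 = 16
  N2: |31| + |18| = 31 + 18 = 49
  N3: |12| + |-10| = 12 + 10 = 22
  N4: |33| + |-8| = 33 + 8 = 41
  → nearest: N1 (16)
Q3 at (-9, 2):
  N1: |1| + |-4| = 1 + 4 = 5
  N2: |19| + |11| = 19 + 11 = 30
  N3: |0| + |-17| = 0 + 17 = 17
  N4: |21| + |-15| = 21 + 15 = 36
  → nearest: N1 (5)
Q4 at (-4, 3):
  N1: |-4| + |-5| = 4 + 5 = 9
  N2: |14| + |10| = 14 + 10 = 24
  N3: |-5| + |-18| = 5 + 18 = 23
  N4: |16| + |-16| = 16 + 16 = 32
  → nearest: N1 (9)

Q1→N3; Q2→N1; Q3→N1; Q4→N1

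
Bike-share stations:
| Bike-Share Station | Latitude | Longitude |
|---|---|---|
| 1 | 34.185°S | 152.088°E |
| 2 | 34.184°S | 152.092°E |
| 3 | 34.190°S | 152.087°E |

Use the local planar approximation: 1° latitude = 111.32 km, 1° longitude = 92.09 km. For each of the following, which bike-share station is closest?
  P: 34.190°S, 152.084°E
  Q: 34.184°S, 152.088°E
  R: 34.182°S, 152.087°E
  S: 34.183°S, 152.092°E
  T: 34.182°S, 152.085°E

P→3; Q→1; R→1; S→2; T→1

P at 34.190°S, 152.084°E:
  1: 0.667452 km
  2: 0.994421 km
  3: 0.276270 km
  → nearest: 3 (0.276270 km)
Q at 34.184°S, 152.088°E:
  1: 0.111320 km
  2: 0.368360 km
  3: 0.674239 km
  → nearest: 1 (0.111320 km)
R at 34.182°S, 152.087°E:
  1: 0.346424 km
  2: 0.511452 km
  3: 0.890560 km
  → nearest: 1 (0.346424 km)
S at 34.183°S, 152.092°E:
  1: 0.430416 km
  2: 0.111320 km
  3: 0.905113 km
  → nearest: 2 (0.111320 km)
T at 34.182°S, 152.085°E:
  1: 0.433422 km
  2: 0.681994 km
  3: 0.909406 km
  → nearest: 1 (0.433422 km)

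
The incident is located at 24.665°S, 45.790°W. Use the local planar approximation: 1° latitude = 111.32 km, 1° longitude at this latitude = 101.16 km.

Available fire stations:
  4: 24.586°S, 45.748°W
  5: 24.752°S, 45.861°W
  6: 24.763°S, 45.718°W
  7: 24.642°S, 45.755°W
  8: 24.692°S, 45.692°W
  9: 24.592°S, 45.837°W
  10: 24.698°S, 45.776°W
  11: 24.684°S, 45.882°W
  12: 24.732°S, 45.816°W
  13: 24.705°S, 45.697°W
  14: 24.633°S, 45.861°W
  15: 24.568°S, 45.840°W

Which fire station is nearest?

10

Distances from 24.665°S, 45.790°W:
4: √((0.079·111.32)² + (0.042·101.16)²) = √(77.33936 + 18.05162) = 9.767 km
5: √((-0.087·111.32)² + (-0.071·101.16)²) = √(93.79613 + 51.58630) = 12.057 km
6: √((-0.098·111.32)² + (0.072·101.16)²) = √(119.01414 + 53.04966) = 13.117 km
7: √((0.023·111.32)² + (0.035·101.16)²) = √(6.55544 + 12.53585) = 4.369 km
8: √((-0.027·111.32)² + (0.098·101.16)²) = √(9.03387 + 98.28105) = 10.359 km
9: √((0.073·111.32)² + (-0.047·101.16)²) = √(66.03773 + 22.60546) = 9.415 km
10: √((-0.033·111.32)² + (0.014·101.16)²) = √(13.49504 + 2.00574) = 3.937 km
11: √((-0.019·111.32)² + (-0.092·101.16)²) = √(4.47356 + 86.61504) = 9.544 km
12: √((-0.067·111.32)² + (-0.026·101.16)²) = √(55.62833 + 6.91774) = 7.909 km
13: √((-0.040·111.32)² + (0.093·101.16)²) = √(19.82743 + 88.50821) = 10.408 km
14: √((0.032·111.32)² + (-0.071·101.16)²) = √(12.68955 + 51.58630) = 8.017 km
15: √((0.097·111.32)² + (-0.050·101.16)²) = √(116.59767 + 25.58336) = 11.924 km
Minimum: 10 at 3.937 km.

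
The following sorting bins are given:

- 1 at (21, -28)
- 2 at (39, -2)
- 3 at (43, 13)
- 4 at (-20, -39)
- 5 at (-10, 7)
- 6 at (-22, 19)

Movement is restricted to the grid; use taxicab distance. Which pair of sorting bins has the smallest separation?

Pairwise distances:
1–2: |18| + |26| = 18 + 26 = 44
1–3: |22| + |41| = 22 + 41 = 63
1–4: |-41| + |-11| = 41 + 11 = 52
1–5: |-31| + |35| = 31 + 35 = 66
1–6: |-43| + |47| = 43 + 47 = 90
2–3: |4| + |15| = 4 + 15 = 19
2–4: |-59| + |-37| = 59 + 37 = 96
2–5: |-49| + |9| = 49 + 9 = 58
2–6: |-61| + |21| = 61 + 21 = 82
3–4: |-63| + |-52| = 63 + 52 = 115
3–5: |-53| + |-6| = 53 + 6 = 59
3–6: |-65| + |6| = 65 + 6 = 71
4–5: |10| + |46| = 10 + 46 = 56
4–6: |-2| + |58| = 2 + 58 = 60
5–6: |-12| + |12| = 12 + 12 = 24
Closest pair: 2–3 at 19.

2 and 3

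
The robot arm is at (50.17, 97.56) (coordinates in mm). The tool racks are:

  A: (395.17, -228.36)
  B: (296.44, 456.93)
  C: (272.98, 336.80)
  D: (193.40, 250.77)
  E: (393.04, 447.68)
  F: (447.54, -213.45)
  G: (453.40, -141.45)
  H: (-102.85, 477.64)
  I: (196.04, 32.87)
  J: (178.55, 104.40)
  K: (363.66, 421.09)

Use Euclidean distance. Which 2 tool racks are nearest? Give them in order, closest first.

Distances from (50.17, 97.56):
A: 474.60 mm
B: 435.66 mm
C: 326.93 mm
D: 209.73 mm
E: 490.04 mm
F: 504.61 mm
G: 468.74 mm
H: 409.73 mm
I: 159.57 mm
J: 128.56 mm
K: 450.50 mm
Sorted: J (128.56 mm) < I (159.57 mm) < D (209.73 mm) < C (326.93 mm) < …

J, I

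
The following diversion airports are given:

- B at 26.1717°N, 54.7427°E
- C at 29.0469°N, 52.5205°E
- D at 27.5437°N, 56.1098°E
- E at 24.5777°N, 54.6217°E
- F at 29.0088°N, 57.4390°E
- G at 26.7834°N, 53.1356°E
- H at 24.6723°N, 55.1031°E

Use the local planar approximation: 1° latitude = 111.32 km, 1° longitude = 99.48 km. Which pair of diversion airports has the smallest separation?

E and H

Pairwise distances:
E–H: √((0.0946·111.32)² + (0.4814·99.48)²) = √(110.899265 + 2293.420684) = 49.0339 km
B–H: √((-1.4994·111.32)² + (0.3604·99.48)²) = √(27860.019005 + 1285.408353) = 170.7203 km
B–G: √((0.6117·111.32)² + (-1.6071·99.48)²) = √(4636.853304 + 25559.794358) = 173.7718 km
B–E: √((-1.5940·111.32)² + (-0.1210·99.48)²) = √(31486.401527 + 144.891295) = 177.8519 km
B–D: √((1.3720·111.32)² + (1.3671·99.48)²) = √(23326.770579 + 18495.757377) = 204.5056 km
D–F: √((1.4651·111.32)² + (1.3292·99.48)²) = √(26599.956844 + 17484.459781) = 209.9629 km
C–G: √((-2.2635·111.32)² + (0.6151·99.48)²) = √(63490.302019 + 3744.234212) = 259.2962 km
E–G: √((2.2057·111.32)² + (-1.4861·99.48)²) = √(60289.166768 + 21855.845983) = 286.6095 km
G–H: √((-2.1111·111.32)² + (1.9675·99.48)²) = √(55228.596499 + 38309.019384) = 305.8392 km
D–G: √((-0.7603·111.32)² + (-2.9742·99.48)²) = √(7163.353382 + 87541.078296) = 307.7409 km
D–H: √((-2.8714·111.32)² + (-1.0067·99.48)²) = √(102172.445279 + 10029.324667) = 334.9653 km
D–E: √((-2.9660·111.32)² + (-1.4881·99.48)²) = √(109015.609867 + 21914.712958) = 361.8430 km
B–C: √((2.8752·111.32)² + (-2.2222·99.48)²) = √(102443.053484 + 48869.493707) = 388.9891 km
C–D: √((-1.5032·111.32)² + (3.5893·99.48)²) = √(28001.411863 + 127494.388736) = 394.3296 km
B–F: √((2.8371·111.32)² + (2.6963·99.48)²) = √(99746.044590 + 71946.219213) = 414.3577 km
C–F: √((-0.0381·111.32)² + (4.9185·99.48)²) = √(17.988558 + 239407.033126) = 489.3108 km
F–G: √((-2.2254·111.32)² + (-4.3034·99.48)²) = √(61370.909965 + 183271.521043) = 494.6134 km
F–H: √((-4.3365·111.32)² + (-2.3359·99.48)²) = √(233037.115907 + 53998.294922) = 535.7569 km
C–E: √((-4.4692·111.32)² + (2.1012·99.48)²) = √(247517.537409 + 43692.443917) = 539.6388 km
C–H: √((-4.3746·111.32)² + (2.5826·99.48)²) = √(237149.980109 + 66006.369553) = 550.5964 km
E–F: √((4.4311·111.32)² + (2.8173·99.48)²) = √(243315.344200 + 78548.472467) = 567.3304 km
Closest pair: E–H at 49.0339 km.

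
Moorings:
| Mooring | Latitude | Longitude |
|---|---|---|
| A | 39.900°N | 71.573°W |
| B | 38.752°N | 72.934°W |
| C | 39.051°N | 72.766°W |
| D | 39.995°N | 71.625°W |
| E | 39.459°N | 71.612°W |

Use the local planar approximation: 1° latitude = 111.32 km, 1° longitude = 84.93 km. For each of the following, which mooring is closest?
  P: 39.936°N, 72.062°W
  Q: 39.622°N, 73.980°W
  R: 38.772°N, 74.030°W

P at 39.936°N, 72.062°W:
  A: 41.724 km
  B: 151.184 km
  C: 115.242 km
  D: 37.691 km
  E: 65.423 km
  → nearest: D (37.691 km)
Q at 39.622°N, 73.980°W:
  A: 206.756 km
  B: 131.421 km
  C: 121.124 km
  D: 204.275 km
  E: 201.931 km
  → nearest: C (121.124 km)
R at 38.772°N, 74.030°W:
  A: 243.541 km
  B: 93.110 km
  C: 111.754 km
  D: 245.471 km
  E: 219.139 km
  → nearest: B (93.110 km)

P→D; Q→C; R→B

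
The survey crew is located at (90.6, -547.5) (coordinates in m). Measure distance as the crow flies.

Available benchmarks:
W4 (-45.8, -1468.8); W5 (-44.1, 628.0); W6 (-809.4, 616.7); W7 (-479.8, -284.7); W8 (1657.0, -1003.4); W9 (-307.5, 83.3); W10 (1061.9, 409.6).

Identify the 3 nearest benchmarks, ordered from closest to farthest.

Distances from (90.6, -547.5):
W4: 931.3 m
W5: 1183.2 m
W6: 1471.5 m
W7: 628.0 m
W8: 1631.4 m
W9: 745.9 m
W10: 1363.6 m
Sorted: W7 (628.0 m) < W9 (745.9 m) < W4 (931.3 m) < W5 (1183.2 m) < W10 (1363.6 m) < …

W7, W9, W4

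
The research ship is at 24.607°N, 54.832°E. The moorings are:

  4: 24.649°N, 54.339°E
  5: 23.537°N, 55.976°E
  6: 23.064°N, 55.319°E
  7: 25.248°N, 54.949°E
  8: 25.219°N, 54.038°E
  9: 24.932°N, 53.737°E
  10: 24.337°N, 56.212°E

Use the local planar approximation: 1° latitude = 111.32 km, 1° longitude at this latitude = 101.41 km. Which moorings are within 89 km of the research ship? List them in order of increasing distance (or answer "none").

Distances from 24.607°N, 54.832°E:
4: √((0.042·111.32)² + (-0.493·101.41)²) = √(21.85974 + 2499.51302) = 50.213 km
5: √((-1.070·111.32)² + (1.144·101.41)²) = √(14187.76383 + 13459.02545) = 166.273 km
6: √((-1.543·111.32)² + (0.487·101.41)²) = √(29503.81984 + 2439.04317) = 178.726 km
7: √((0.641·111.32)² + (0.117·101.41)²) = √(5091.69586 + 140.77751) = 72.336 km
8: √((0.612·111.32)² + (-0.794·101.41)²) = √(4641.40258 + 6483.39632) = 105.474 km
9: √((0.325·111.32)² + (-1.095·101.41)²) = √(1308.92004 + 12330.75883) = 116.789 km
10: √((-0.270·111.32)² + (1.380·101.41)²) = √(903.38718 + 19584.82694) = 143.137 km
Threshold 89 km: 4 (50.213 km), 7 (72.336 km) are within range.

4, 7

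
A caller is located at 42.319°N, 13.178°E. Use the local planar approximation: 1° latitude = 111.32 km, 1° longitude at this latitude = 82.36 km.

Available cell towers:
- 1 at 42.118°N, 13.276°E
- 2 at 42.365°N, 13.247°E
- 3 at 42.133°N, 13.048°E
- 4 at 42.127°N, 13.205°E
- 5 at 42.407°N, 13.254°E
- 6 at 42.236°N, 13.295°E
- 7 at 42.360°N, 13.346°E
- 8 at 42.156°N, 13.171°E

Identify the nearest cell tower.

2

Distances from 42.319°N, 13.178°E:
1: √((-0.201·111.32)² + (0.098·82.36)²) = √(500.65495 + 65.14556) = 23.787 km
2: √((0.046·111.32)² + (0.069·82.36)²) = √(26.22177 + 32.29467) = 7.650 km
3: √((-0.186·111.32)² + (-0.130·82.36)²) = √(428.71856 + 114.63557) = 23.310 km
4: √((-0.192·111.32)² + (0.027·82.36)²) = √(456.82394 + 4.94493) = 21.489 km
5: √((0.088·111.32)² + (0.076·82.36)²) = √(95.96475 + 39.17959) = 11.625 km
6: √((-0.083·111.32)² + (0.117·82.36)²) = √(85.36947 + 92.85481) = 13.350 km
7: √((0.041·111.32)² + (0.168·82.36)²) = √(20.83119 + 191.44818) = 14.570 km
8: √((-0.163·111.32)² + (-0.007·82.36)²) = √(329.24683 + 0.33238) = 18.154 km
Minimum: 2 at 7.650 km.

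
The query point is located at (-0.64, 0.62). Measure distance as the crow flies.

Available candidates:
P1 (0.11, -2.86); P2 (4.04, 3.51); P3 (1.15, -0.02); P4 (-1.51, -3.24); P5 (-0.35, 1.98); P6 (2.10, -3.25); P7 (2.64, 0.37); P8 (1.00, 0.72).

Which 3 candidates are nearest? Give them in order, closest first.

Distances from (-0.64, 0.62):
P1: 3.56
P2: 5.50
P3: 1.90
P4: 3.96
P5: 1.39
P6: 4.74
P7: 3.29
P8: 1.64
Sorted: P5 (1.39) < P8 (1.64) < P3 (1.90) < P7 (3.29) < P1 (3.56) < …

P5, P8, P3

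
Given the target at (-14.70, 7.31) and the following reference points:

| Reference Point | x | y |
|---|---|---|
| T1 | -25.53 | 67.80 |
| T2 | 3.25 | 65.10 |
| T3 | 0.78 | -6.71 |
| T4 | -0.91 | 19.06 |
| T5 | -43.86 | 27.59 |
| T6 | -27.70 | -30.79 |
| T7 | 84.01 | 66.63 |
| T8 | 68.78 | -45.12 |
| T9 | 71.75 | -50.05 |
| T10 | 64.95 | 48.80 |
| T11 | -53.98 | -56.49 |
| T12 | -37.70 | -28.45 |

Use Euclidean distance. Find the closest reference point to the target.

Distances from (-14.70, 7.31):
T1: √((-10.83)² + (60.49)²) = √(117.2889 + 3659.0401) = 61.45
T2: √((17.95)² + (57.79)²) = √(322.2025 + 3339.6841) = 60.51
T3: √((15.48)² + (-14.02)²) = √(239.6304 + 196.5604) = 20.89
T4: √((13.79)² + (11.75)²) = √(190.1641 + 138.0625) = 18.12
T5: √((-29.16)² + (20.28)²) = √(850.3056 + 411.2784) = 35.52
T6: √((-13.00)² + (-38.10)²) = √(169.0000 + 1451.6100) = 40.26
T7: √((98.71)² + (59.32)²) = √(9743.6641 + 3518.8624) = 115.16
T8: √((83.48)² + (-52.43)²) = √(6968.9104 + 2748.9049) = 98.58
T9: √((86.45)² + (-57.36)²) = √(7473.6025 + 3290.1696) = 103.75
T10: √((79.65)² + (41.49)²) = √(6344.1225 + 1721.4201) = 89.81
T11: √((-39.28)² + (-63.80)²) = √(1542.9184 + 4070.4400) = 74.92
T12: √((-23.00)² + (-35.76)²) = √(529.0000 + 1278.7776) = 42.52
Minimum: T4 at 18.12.

T4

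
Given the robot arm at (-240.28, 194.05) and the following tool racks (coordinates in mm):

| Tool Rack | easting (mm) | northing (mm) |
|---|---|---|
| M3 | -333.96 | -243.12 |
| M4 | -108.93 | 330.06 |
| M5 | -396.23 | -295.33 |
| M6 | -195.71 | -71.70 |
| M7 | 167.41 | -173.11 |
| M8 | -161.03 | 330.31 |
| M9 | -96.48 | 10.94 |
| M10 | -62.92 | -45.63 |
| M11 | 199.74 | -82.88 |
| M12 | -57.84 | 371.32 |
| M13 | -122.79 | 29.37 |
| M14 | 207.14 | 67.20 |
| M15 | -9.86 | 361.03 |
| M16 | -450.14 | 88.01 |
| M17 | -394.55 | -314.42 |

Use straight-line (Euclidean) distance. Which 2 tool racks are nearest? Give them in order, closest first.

M8, M4

Distances from (-240.28, 194.05):
M3: √((-93.68)² + (-437.17)²) = √(8775.9424 + 191117.6089) = 447.09 mm
M4: √((131.35)² + (136.01)²) = √(17252.8225 + 18498.7201) = 189.08 mm
M5: √((-155.95)² + (-489.38)²) = √(24320.4025 + 239492.7844) = 513.63 mm
M6: √((44.57)² + (-265.75)²) = √(1986.4849 + 70623.0625) = 269.46 mm
M7: √((407.69)² + (-367.16)²) = √(166211.1361 + 134806.4656) = 548.65 mm
M8: √((79.25)² + (136.26)²) = √(6280.5625 + 18566.7876) = 157.63 mm
M9: √((143.80)² + (-183.11)²) = √(20678.4400 + 33529.2721) = 232.83 mm
M10: √((177.36)² + (-239.68)²) = √(31456.5696 + 57446.5024) = 298.17 mm
M11: √((440.02)² + (-276.93)²) = √(193617.6004 + 76690.2249) = 519.91 mm
M12: √((182.44)² + (177.27)²) = √(33284.3536 + 31424.6529) = 254.38 mm
M13: √((117.49)² + (-164.68)²) = √(13803.9001 + 27119.5024) = 202.30 mm
M14: √((447.42)² + (-126.85)²) = √(200184.6564 + 16090.9225) = 465.05 mm
M15: √((230.42)² + (166.98)²) = √(53093.3764 + 27882.3204) = 284.56 mm
M16: √((-209.86)² + (-106.04)²) = √(44041.2196 + 11244.4816) = 235.13 mm
M17: √((-154.27)² + (-508.47)²) = √(23799.2329 + 258541.7409) = 531.36 mm
Sorted: M8 (157.63 mm) < M4 (189.08 mm) < M13 (202.30 mm) < M9 (232.83 mm) < …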